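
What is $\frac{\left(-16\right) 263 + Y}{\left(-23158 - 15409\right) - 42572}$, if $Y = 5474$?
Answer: $- \frac{1266}{81139} \approx -0.015603$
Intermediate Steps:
$\frac{\left(-16\right) 263 + Y}{\left(-23158 - 15409\right) - 42572} = \frac{\left(-16\right) 263 + 5474}{\left(-23158 - 15409\right) - 42572} = \frac{-4208 + 5474}{\left(-23158 - 15409\right) - 42572} = \frac{1266}{-38567 - 42572} = \frac{1266}{-81139} = 1266 \left(- \frac{1}{81139}\right) = - \frac{1266}{81139}$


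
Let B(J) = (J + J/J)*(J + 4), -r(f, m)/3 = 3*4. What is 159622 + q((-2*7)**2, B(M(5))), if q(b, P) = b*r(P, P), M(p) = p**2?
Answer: 152566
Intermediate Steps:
r(f, m) = -36 (r(f, m) = -9*4 = -3*12 = -36)
B(J) = (1 + J)*(4 + J) (B(J) = (J + 1)*(4 + J) = (1 + J)*(4 + J))
q(b, P) = -36*b (q(b, P) = b*(-36) = -36*b)
159622 + q((-2*7)**2, B(M(5))) = 159622 - 36*(-2*7)**2 = 159622 - 36*(-14)**2 = 159622 - 36*196 = 159622 - 7056 = 152566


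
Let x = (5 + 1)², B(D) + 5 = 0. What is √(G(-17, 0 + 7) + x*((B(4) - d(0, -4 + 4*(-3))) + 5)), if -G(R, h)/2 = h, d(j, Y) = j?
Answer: I*√14 ≈ 3.7417*I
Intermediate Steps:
B(D) = -5 (B(D) = -5 + 0 = -5)
G(R, h) = -2*h
x = 36 (x = 6² = 36)
√(G(-17, 0 + 7) + x*((B(4) - d(0, -4 + 4*(-3))) + 5)) = √(-2*(0 + 7) + 36*((-5 - 1*0) + 5)) = √(-2*7 + 36*((-5 + 0) + 5)) = √(-14 + 36*(-5 + 5)) = √(-14 + 36*0) = √(-14 + 0) = √(-14) = I*√14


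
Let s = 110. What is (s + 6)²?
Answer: 13456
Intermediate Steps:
(s + 6)² = (110 + 6)² = 116² = 13456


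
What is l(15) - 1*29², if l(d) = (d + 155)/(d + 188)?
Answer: -170553/203 ≈ -840.16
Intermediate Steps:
l(d) = (155 + d)/(188 + d)
l(15) - 1*29² = (155 + 15)/(188 + 15) - 1*29² = 170/203 - 1*841 = (1/203)*170 - 841 = 170/203 - 841 = -170553/203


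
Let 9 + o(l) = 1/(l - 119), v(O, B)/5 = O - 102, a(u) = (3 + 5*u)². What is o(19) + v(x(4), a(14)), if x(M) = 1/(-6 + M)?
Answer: -52151/100 ≈ -521.51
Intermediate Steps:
v(O, B) = -510 + 5*O (v(O, B) = 5*(O - 102) = 5*(-102 + O) = -510 + 5*O)
o(l) = -9 + 1/(-119 + l) (o(l) = -9 + 1/(l - 119) = -9 + 1/(-119 + l))
o(19) + v(x(4), a(14)) = (1072 - 9*19)/(-119 + 19) + (-510 + 5/(-6 + 4)) = (1072 - 171)/(-100) + (-510 + 5/(-2)) = -1/100*901 + (-510 + 5*(-½)) = -901/100 + (-510 - 5/2) = -901/100 - 1025/2 = -52151/100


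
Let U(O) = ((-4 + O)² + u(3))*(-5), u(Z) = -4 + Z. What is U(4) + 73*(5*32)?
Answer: 11685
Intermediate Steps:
U(O) = 5 - 5*(-4 + O)² (U(O) = ((-4 + O)² + (-4 + 3))*(-5) = ((-4 + O)² - 1)*(-5) = (-1 + (-4 + O)²)*(-5) = 5 - 5*(-4 + O)²)
U(4) + 73*(5*32) = (5 - 5*(-4 + 4)²) + 73*(5*32) = (5 - 5*0²) + 73*160 = (5 - 5*0) + 11680 = (5 + 0) + 11680 = 5 + 11680 = 11685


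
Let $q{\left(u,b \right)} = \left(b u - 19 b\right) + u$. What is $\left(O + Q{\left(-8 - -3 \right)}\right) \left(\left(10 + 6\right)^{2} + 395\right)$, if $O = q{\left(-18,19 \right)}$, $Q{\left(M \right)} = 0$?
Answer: $-469371$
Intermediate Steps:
$q{\left(u,b \right)} = u - 19 b + b u$ ($q{\left(u,b \right)} = \left(- 19 b + b u\right) + u = u - 19 b + b u$)
$O = -721$ ($O = -18 - 361 + 19 \left(-18\right) = -18 - 361 - 342 = -721$)
$\left(O + Q{\left(-8 - -3 \right)}\right) \left(\left(10 + 6\right)^{2} + 395\right) = \left(-721 + 0\right) \left(\left(10 + 6\right)^{2} + 395\right) = - 721 \left(16^{2} + 395\right) = - 721 \left(256 + 395\right) = \left(-721\right) 651 = -469371$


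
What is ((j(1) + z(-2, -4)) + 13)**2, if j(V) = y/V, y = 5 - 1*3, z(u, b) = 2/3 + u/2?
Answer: 1936/9 ≈ 215.11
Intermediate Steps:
z(u, b) = 2/3 + u/2 (z(u, b) = 2*(1/3) + u*(1/2) = 2/3 + u/2)
y = 2 (y = 5 - 3 = 2)
j(V) = 2/V
((j(1) + z(-2, -4)) + 13)**2 = ((2/1 + (2/3 + (1/2)*(-2))) + 13)**2 = ((2*1 + (2/3 - 1)) + 13)**2 = ((2 - 1/3) + 13)**2 = (5/3 + 13)**2 = (44/3)**2 = 1936/9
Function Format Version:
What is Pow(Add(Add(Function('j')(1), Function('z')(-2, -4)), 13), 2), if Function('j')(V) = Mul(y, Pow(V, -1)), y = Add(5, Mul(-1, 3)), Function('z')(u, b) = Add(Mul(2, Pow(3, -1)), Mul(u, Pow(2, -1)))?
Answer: Rational(1936, 9) ≈ 215.11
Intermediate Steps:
Function('z')(u, b) = Add(Rational(2, 3), Mul(Rational(1, 2), u)) (Function('z')(u, b) = Add(Mul(2, Rational(1, 3)), Mul(u, Rational(1, 2))) = Add(Rational(2, 3), Mul(Rational(1, 2), u)))
y = 2 (y = Add(5, -3) = 2)
Function('j')(V) = Mul(2, Pow(V, -1))
Pow(Add(Add(Function('j')(1), Function('z')(-2, -4)), 13), 2) = Pow(Add(Add(Mul(2, Pow(1, -1)), Add(Rational(2, 3), Mul(Rational(1, 2), -2))), 13), 2) = Pow(Add(Add(Mul(2, 1), Add(Rational(2, 3), -1)), 13), 2) = Pow(Add(Add(2, Rational(-1, 3)), 13), 2) = Pow(Add(Rational(5, 3), 13), 2) = Pow(Rational(44, 3), 2) = Rational(1936, 9)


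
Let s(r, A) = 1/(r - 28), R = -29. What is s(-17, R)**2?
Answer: 1/2025 ≈ 0.00049383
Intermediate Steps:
s(r, A) = 1/(-28 + r)
s(-17, R)**2 = (1/(-28 - 17))**2 = (1/(-45))**2 = (-1/45)**2 = 1/2025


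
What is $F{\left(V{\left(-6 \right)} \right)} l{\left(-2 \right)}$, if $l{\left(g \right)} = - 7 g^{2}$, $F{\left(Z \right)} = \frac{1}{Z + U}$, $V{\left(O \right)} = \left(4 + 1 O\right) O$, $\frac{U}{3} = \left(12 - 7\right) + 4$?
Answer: $- \frac{28}{39} \approx -0.71795$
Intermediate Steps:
$U = 27$ ($U = 3 \left(\left(12 - 7\right) + 4\right) = 3 \left(5 + 4\right) = 3 \cdot 9 = 27$)
$V{\left(O \right)} = O \left(4 + O\right)$ ($V{\left(O \right)} = \left(4 + O\right) O = O \left(4 + O\right)$)
$F{\left(Z \right)} = \frac{1}{27 + Z}$ ($F{\left(Z \right)} = \frac{1}{Z + 27} = \frac{1}{27 + Z}$)
$F{\left(V{\left(-6 \right)} \right)} l{\left(-2 \right)} = \frac{\left(-7\right) \left(-2\right)^{2}}{27 - 6 \left(4 - 6\right)} = \frac{\left(-7\right) 4}{27 - -12} = \frac{1}{27 + 12} \left(-28\right) = \frac{1}{39} \left(-28\right) = - \frac{28}{39}$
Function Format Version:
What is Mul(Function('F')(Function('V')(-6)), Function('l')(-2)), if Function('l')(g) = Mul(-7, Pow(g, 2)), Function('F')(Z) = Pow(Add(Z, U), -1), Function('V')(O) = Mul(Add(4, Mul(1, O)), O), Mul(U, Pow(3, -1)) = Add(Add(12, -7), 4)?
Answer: Rational(-28, 39) ≈ -0.71795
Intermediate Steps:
U = 27 (U = Mul(3, Add(Add(12, -7), 4)) = Mul(3, Add(5, 4)) = Mul(3, 9) = 27)
Function('V')(O) = Mul(O, Add(4, O)) (Function('V')(O) = Mul(Add(4, O), O) = Mul(O, Add(4, O)))
Function('F')(Z) = Pow(Add(27, Z), -1) (Function('F')(Z) = Pow(Add(Z, 27), -1) = Pow(Add(27, Z), -1))
Mul(Function('F')(Function('V')(-6)), Function('l')(-2)) = Mul(Pow(Add(27, Mul(-6, Add(4, -6))), -1), Mul(-7, Pow(-2, 2))) = Mul(Pow(Add(27, Mul(-6, -2)), -1), Mul(-7, 4)) = Mul(Pow(Add(27, 12), -1), -28) = Mul(Pow(39, -1), -28) = Mul(Rational(1, 39), -28) = Rational(-28, 39)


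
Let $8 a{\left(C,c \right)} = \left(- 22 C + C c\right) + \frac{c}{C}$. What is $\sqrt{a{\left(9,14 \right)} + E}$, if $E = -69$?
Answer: $\frac{i \sqrt{2801}}{6} \approx 8.8207 i$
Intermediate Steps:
$a{\left(C,c \right)} = - \frac{11 C}{4} + \frac{C c}{8} + \frac{c}{8 C}$ ($a{\left(C,c \right)} = \frac{\left(- 22 C + C c\right) + \frac{c}{C}}{8} = \frac{- 22 C + C c + \frac{c}{C}}{8} = - \frac{11 C}{4} + \frac{C c}{8} + \frac{c}{8 C}$)
$\sqrt{a{\left(9,14 \right)} + E} = \sqrt{\frac{14 + 9^{2} \left(-22 + 14\right)}{8 \cdot 9} - 69} = \sqrt{\frac{1}{8} \cdot \frac{1}{9} \left(14 + 81 \left(-8\right)\right) - 69} = \sqrt{\frac{1}{8} \cdot \frac{1}{9} \left(14 - 648\right) - 69} = \sqrt{\frac{1}{8} \cdot \frac{1}{9} \left(-634\right) - 69} = \sqrt{- \frac{317}{36} - 69} = \sqrt{- \frac{2801}{36}} = \frac{i \sqrt{2801}}{6}$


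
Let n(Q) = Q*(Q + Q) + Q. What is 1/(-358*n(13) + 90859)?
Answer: -1/34799 ≈ -2.8736e-5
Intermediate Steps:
n(Q) = Q + 2*Q² (n(Q) = Q*(2*Q) + Q = 2*Q² + Q = Q + 2*Q²)
1/(-358*n(13) + 90859) = 1/(-4654*(1 + 2*13) + 90859) = 1/(-4654*(1 + 26) + 90859) = 1/(-4654*27 + 90859) = 1/(-358*351 + 90859) = 1/(-125658 + 90859) = 1/(-34799) = -1/34799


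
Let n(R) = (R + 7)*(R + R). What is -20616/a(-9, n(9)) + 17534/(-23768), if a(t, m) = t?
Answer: 81640547/35652 ≈ 2289.9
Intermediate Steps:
n(R) = 2*R*(7 + R) (n(R) = (7 + R)*(2*R) = 2*R*(7 + R))
-20616/a(-9, n(9)) + 17534/(-23768) = -20616/(-9) + 17534/(-23768) = -20616*(-⅑) + 17534*(-1/23768) = 6872/3 - 8767/11884 = 81640547/35652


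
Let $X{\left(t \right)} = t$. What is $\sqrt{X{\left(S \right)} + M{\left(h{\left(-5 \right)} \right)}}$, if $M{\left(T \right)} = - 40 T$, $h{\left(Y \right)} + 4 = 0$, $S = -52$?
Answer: $6 \sqrt{3} \approx 10.392$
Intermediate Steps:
$h{\left(Y \right)} = -4$ ($h{\left(Y \right)} = -4 + 0 = -4$)
$\sqrt{X{\left(S \right)} + M{\left(h{\left(-5 \right)} \right)}} = \sqrt{-52 - -160} = \sqrt{-52 + 160} = \sqrt{108} = 6 \sqrt{3}$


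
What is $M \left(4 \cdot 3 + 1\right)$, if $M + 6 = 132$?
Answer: $1638$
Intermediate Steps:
$M = 126$ ($M = -6 + 132 = 126$)
$M \left(4 \cdot 3 + 1\right) = 126 \left(4 \cdot 3 + 1\right) = 126 \left(12 + 1\right) = 126 \cdot 13 = 1638$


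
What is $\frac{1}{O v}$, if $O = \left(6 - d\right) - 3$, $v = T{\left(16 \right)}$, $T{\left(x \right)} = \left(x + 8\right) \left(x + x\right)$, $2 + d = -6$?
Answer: $\frac{1}{8448} \approx 0.00011837$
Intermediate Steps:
$d = -8$ ($d = -2 - 6 = -8$)
$T{\left(x \right)} = 2 x \left(8 + x\right)$ ($T{\left(x \right)} = \left(8 + x\right) 2 x = 2 x \left(8 + x\right)$)
$v = 768$ ($v = 2 \cdot 16 \left(8 + 16\right) = 2 \cdot 16 \cdot 24 = 768$)
$O = 11$ ($O = \left(6 - -8\right) - 3 = \left(6 + 8\right) - 3 = 14 - 3 = 11$)
$\frac{1}{O v} = \frac{1}{11 \cdot 768} = \frac{1}{8448}$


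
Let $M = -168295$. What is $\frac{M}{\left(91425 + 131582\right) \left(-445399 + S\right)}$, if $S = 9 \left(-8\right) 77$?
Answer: $\frac{168295}{100563445601} \approx 1.6735 \cdot 10^{-6}$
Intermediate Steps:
$S = -5544$ ($S = \left(-72\right) 77 = -5544$)
$\frac{M}{\left(91425 + 131582\right) \left(-445399 + S\right)} = - \frac{168295}{\left(91425 + 131582\right) \left(-445399 - 5544\right)} = - \frac{168295}{223007 \left(-450943\right)} = - \frac{168295}{-100563445601} = \left(-168295\right) \left(- \frac{1}{100563445601}\right) = \frac{168295}{100563445601}$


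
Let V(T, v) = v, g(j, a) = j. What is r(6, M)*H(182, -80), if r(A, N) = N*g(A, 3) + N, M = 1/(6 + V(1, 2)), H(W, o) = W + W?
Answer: 637/2 ≈ 318.50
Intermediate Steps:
H(W, o) = 2*W
M = 1/8 (M = 1/(6 + 2) = 1/8 ≈ 0.12500)
r(A, N) = N + A*N (r(A, N) = N*A + N = A*N + N = N + A*N)
r(6, M)*H(182, -80) = ((1 + 6)/8)*(2*182) = ((1/8)*7)*364 = (7/8)*364 = 637/2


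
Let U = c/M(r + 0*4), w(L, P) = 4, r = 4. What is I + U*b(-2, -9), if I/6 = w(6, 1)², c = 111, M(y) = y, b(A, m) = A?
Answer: 81/2 ≈ 40.500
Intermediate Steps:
U = 111/4 (U = 111/(4 + 0*4) = 111/(4 + 0) = 111/4 ≈ 27.750)
I = 96 (I = 6*4² = 6*16 = 96)
I + U*b(-2, -9) = 96 + (111/4)*(-2) = 96 - 111/2 = 81/2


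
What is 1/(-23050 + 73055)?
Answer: 1/50005 ≈ 1.9998e-5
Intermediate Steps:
1/(-23050 + 73055) = 1/50005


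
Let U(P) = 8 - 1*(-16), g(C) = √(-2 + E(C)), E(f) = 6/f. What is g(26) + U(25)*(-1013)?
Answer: -24312 + I*√299/13 ≈ -24312.0 + 1.3301*I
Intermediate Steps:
g(C) = √(-2 + 6/C)
U(P) = 24 (U(P) = 8 + 16 = 24)
g(26) + U(25)*(-1013) = √(-2 + 6/26) + 24*(-1013) = √(-2 + 6*(1/26)) - 24312 = √(-2 + 3/13) - 24312 = √(-23/13) - 24312 = I*√299/13 - 24312 = -24312 + I*√299/13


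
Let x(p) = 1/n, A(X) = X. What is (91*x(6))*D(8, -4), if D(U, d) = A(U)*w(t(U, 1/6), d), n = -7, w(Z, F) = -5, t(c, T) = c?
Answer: 520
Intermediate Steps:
x(p) = -⅐ (x(p) = 1/(-7) = -⅐)
D(U, d) = -5*U (D(U, d) = U*(-5) = -5*U)
(91*x(6))*D(8, -4) = (91*(-⅐))*(-5*8) = -13*(-40) = 520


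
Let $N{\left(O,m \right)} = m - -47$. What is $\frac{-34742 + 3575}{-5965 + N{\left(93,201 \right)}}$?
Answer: $\frac{31167}{5717} \approx 5.4516$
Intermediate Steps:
$N{\left(O,m \right)} = 47 + m$ ($N{\left(O,m \right)} = m + 47 = 47 + m$)
$\frac{-34742 + 3575}{-5965 + N{\left(93,201 \right)}} = \frac{-34742 + 3575}{-5965 + \left(47 + 201\right)} = - \frac{31167}{-5965 + 248} = - \frac{31167}{-5717} = \left(-31167\right) \left(- \frac{1}{5717}\right) = \frac{31167}{5717}$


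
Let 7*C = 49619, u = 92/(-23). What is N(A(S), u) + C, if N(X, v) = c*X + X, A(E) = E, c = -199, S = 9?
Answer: 37145/7 ≈ 5306.4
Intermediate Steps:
u = -4 (u = 92*(-1/23) = -4)
N(X, v) = -198*X (N(X, v) = -199*X + X = -198*X)
C = 49619/7 (C = (1/7)*49619 = 49619/7 ≈ 7088.4)
N(A(S), u) + C = -198*9 + 49619/7 = -1782 + 49619/7 = 37145/7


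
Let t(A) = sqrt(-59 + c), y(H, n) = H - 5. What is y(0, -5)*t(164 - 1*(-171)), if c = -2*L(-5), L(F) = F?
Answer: -35*I ≈ -35.0*I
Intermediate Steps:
y(H, n) = -5 + H
c = 10 (c = -2*(-5) = 10)
t(A) = 7*I (t(A) = sqrt(-59 + 10) = sqrt(-49) = 7*I)
y(0, -5)*t(164 - 1*(-171)) = (-5 + 0)*(7*I) = -35*I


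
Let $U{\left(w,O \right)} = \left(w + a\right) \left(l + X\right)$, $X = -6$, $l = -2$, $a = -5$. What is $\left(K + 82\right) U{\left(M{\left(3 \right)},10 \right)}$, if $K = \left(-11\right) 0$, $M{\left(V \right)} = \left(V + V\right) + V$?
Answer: $-2624$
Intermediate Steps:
$M{\left(V \right)} = 3 V$ ($M{\left(V \right)} = 2 V + V = 3 V$)
$U{\left(w,O \right)} = 40 - 8 w$ ($U{\left(w,O \right)} = \left(w - 5\right) \left(-2 - 6\right) = \left(-5 + w\right) \left(-8\right) = 40 - 8 w$)
$K = 0$
$\left(K + 82\right) U{\left(M{\left(3 \right)},10 \right)} = \left(0 + 82\right) \left(40 - 8 \cdot 3 \cdot 3\right) = 82 \left(40 - 72\right) = 82 \left(-32\right) = -2624$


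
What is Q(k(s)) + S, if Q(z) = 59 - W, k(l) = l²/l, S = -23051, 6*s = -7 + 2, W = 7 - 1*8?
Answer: -22991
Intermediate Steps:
W = -1 (W = 7 - 8 = -1)
s = -⅚ (s = (-7 + 2)/6 = (⅙)*(-5) = -⅚ ≈ -0.83333)
k(l) = l
Q(z) = 60 (Q(z) = 59 - 1*(-1) = 59 + 1 = 60)
Q(k(s)) + S = 60 - 23051 = -22991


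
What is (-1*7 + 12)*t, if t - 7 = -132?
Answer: -625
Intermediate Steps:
t = -125 (t = 7 - 132 = -125)
(-1*7 + 12)*t = (-1*7 + 12)*(-125) = (-7 + 12)*(-125) = 5*(-125) = -625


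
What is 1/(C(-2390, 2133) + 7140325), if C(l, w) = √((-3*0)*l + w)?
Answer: 7140325/50984241103492 - 3*√237/50984241103492 ≈ 1.4005e-7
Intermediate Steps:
C(l, w) = √w (C(l, w) = √(0*l + w) = √(0 + w) = √w)
1/(C(-2390, 2133) + 7140325) = 1/(√2133 + 7140325) = 1/(3*√237 + 7140325) = 1/(7140325 + 3*√237)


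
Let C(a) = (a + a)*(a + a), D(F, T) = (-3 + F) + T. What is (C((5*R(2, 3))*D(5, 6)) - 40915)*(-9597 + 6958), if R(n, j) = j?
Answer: -44031715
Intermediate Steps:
D(F, T) = -3 + F + T
C(a) = 4*a² (C(a) = (2*a)*(2*a) = 4*a²)
(C((5*R(2, 3))*D(5, 6)) - 40915)*(-9597 + 6958) = (4*((5*3)*(-3 + 5 + 6))² - 40915)*(-9597 + 6958) = (4*(15*8)² - 40915)*(-2639) = (4*120² - 40915)*(-2639) = (4*14400 - 40915)*(-2639) = (57600 - 40915)*(-2639) = 16685*(-2639) = -44031715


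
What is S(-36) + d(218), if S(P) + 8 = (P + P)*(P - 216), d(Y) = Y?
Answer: 18354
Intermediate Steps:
S(P) = -8 + 2*P*(-216 + P) (S(P) = -8 + (P + P)*(P - 216) = -8 + (2*P)*(-216 + P) = -8 + 2*P*(-216 + P))
S(-36) + d(218) = (-8 - 432*(-36) + 2*(-36)²) + 218 = (-8 + 15552 + 2*1296) + 218 = (-8 + 15552 + 2592) + 218 = 18136 + 218 = 18354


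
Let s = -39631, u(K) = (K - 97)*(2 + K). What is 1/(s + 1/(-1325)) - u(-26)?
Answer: -155012697677/52511076 ≈ -2952.0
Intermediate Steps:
u(K) = (-97 + K)*(2 + K)
1/(s + 1/(-1325)) - u(-26) = 1/(-39631 + 1/(-1325)) - (-194 + (-26)**2 - 95*(-26)) = 1/(-39631 - 1/1325) - (-194 + 676 + 2470) = 1/(-52511076/1325) - 1*2952 = -1325/52511076 - 2952 = -155012697677/52511076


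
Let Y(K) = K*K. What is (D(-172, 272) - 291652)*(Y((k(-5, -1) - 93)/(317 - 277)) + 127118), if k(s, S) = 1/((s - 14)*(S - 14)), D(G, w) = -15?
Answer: -75290909089696573/2030625 ≈ -3.7078e+10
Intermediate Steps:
k(s, S) = 1/((-14 + S)*(-14 + s)) (k(s, S) = 1/((-14 + s)*(-14 + S)) = 1/((-14 + S)*(-14 + s)))
Y(K) = K²
(D(-172, 272) - 291652)*(Y((k(-5, -1) - 93)/(317 - 277)) + 127118) = (-15 - 291652)*(((1/(196 - 14*(-1) - 14*(-5) - 1*(-5)) - 93)/(317 - 277))² + 127118) = -291667*(((1/(196 + 14 + 70 + 5) - 93)/40)² + 127118) = -291667*(((1/285 - 93)*(1/40))² + 127118) = -291667*((-26504/285*1/40)² + 127118) = -291667*((-3313/1425)² + 127118) = -291667*(10975969/2030625 + 127118) = -291667*258139964719/2030625 = -75290909089696573/2030625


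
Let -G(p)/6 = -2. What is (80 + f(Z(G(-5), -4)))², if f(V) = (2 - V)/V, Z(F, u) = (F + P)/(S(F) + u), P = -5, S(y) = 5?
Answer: 308025/49 ≈ 6286.2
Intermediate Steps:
G(p) = 12 (G(p) = -6*(-2) = 12)
Z(F, u) = (-5 + F)/(5 + u) (Z(F, u) = (F - 5)/(5 + u) = (-5 + F)/(5 + u))
f(V) = (2 - V)/V
(80 + f(Z(G(-5), -4)))² = (80 + (2 - (-5 + 12)/(5 - 4))/(((-5 + 12)/(5 - 4))))² = (80 + (2 - 7/1)/((7/1)))² = (80 + (2 - 7)/((1*7)))² = (80 + (2 - 1*7)/7)² = (80 + (2 - 7)/7)² = (80 + (⅐)*(-5))² = (80 - 5/7)² = (555/7)² = 308025/49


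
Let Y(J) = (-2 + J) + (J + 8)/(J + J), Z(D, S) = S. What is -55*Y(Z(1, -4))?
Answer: 715/2 ≈ 357.50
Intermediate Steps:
Y(J) = -2 + J + (8 + J)/(2*J) (Y(J) = (-2 + J) + (8 + J)/((2*J)) = (-2 + J) + (8 + J)*(1/(2*J)) = (-2 + J) + (8 + J)/(2*J) = -2 + J + (8 + J)/(2*J))
-55*Y(Z(1, -4)) = -55*(-3/2 - 4 + 4/(-4)) = -55*(-3/2 - 4 + 4*(-¼)) = -55*(-3/2 - 4 - 1) = -55*(-13/2) = 715/2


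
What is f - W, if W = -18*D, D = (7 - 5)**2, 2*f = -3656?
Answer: -1756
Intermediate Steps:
f = -1828 (f = (1/2)*(-3656) = -1828)
D = 4 (D = 2**2 = 4)
W = -72 (W = -18*4 = -72)
f - W = -1828 - 1*(-72) = -1828 + 72 = -1756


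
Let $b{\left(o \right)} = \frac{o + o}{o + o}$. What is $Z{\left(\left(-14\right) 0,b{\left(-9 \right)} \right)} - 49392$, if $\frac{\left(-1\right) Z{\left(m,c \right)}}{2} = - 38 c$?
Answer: $-49316$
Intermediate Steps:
$b{\left(o \right)} = 1$ ($b{\left(o \right)} = \frac{2 o}{2 o} = 2 o \frac{1}{2 o} = 1$)
$Z{\left(m,c \right)} = 76 c$ ($Z{\left(m,c \right)} = - 2 \left(- 38 c\right) = 76 c$)
$Z{\left(\left(-14\right) 0,b{\left(-9 \right)} \right)} - 49392 = 76 \cdot 1 - 49392 = 76 - 49392 = -49316$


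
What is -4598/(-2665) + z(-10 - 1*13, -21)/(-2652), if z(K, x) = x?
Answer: 314099/181220 ≈ 1.7332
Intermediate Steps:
-4598/(-2665) + z(-10 - 1*13, -21)/(-2652) = -4598/(-2665) - 21/(-2652) = -4598*(-1/2665) - 21*(-1/2652) = 4598/2665 + 7/884 = 314099/181220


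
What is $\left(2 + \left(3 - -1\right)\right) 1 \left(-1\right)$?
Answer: $-6$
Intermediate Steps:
$\left(2 + \left(3 - -1\right)\right) 1 \left(-1\right) = \left(2 + \left(3 + 1\right)\right) \left(-1\right) = \left(2 + 4\right) \left(-1\right) = 6 \left(-1\right) = -6$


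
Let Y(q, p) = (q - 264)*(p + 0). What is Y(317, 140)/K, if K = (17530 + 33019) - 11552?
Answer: 1060/5571 ≈ 0.19027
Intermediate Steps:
Y(q, p) = p*(-264 + q) (Y(q, p) = (-264 + q)*p = p*(-264 + q))
K = 38997 (K = 50549 - 11552 = 38997)
Y(317, 140)/K = (140*(-264 + 317))/38997 = (140*53)*(1/38997) = 7420*(1/38997) = 1060/5571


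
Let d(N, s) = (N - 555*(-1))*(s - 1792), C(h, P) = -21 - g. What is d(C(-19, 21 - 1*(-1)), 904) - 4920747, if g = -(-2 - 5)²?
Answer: -5438451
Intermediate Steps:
g = -49 (g = -1*(-7)² = -1*49 = -49)
C(h, P) = 28 (C(h, P) = -21 - 1*(-49) = -21 + 49 = 28)
d(N, s) = (-1792 + s)*(555 + N) (d(N, s) = (N + 555)*(-1792 + s) = (555 + N)*(-1792 + s) = (-1792 + s)*(555 + N))
d(C(-19, 21 - 1*(-1)), 904) - 4920747 = (-994560 - 1792*28 + 555*904 + 28*904) - 4920747 = (-994560 - 50176 + 501720 + 25312) - 4920747 = -517704 - 4920747 = -5438451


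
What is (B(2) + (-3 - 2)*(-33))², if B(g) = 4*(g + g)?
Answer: 32761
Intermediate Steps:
B(g) = 8*g (B(g) = 4*(2*g) = 8*g)
(B(2) + (-3 - 2)*(-33))² = (8*2 + (-3 - 2)*(-33))² = (16 - 5*(-33))² = (16 + 165)² = 181² = 32761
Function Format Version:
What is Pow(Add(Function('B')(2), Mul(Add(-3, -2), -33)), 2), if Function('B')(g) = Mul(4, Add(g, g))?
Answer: 32761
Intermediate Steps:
Function('B')(g) = Mul(8, g) (Function('B')(g) = Mul(4, Mul(2, g)) = Mul(8, g))
Pow(Add(Function('B')(2), Mul(Add(-3, -2), -33)), 2) = Pow(Add(Mul(8, 2), Mul(Add(-3, -2), -33)), 2) = Pow(Add(16, Mul(-5, -33)), 2) = Pow(Add(16, 165), 2) = Pow(181, 2) = 32761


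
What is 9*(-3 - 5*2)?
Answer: -117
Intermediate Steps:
9*(-3 - 5*2) = 9*(-3 - 10) = 9*(-13) = -117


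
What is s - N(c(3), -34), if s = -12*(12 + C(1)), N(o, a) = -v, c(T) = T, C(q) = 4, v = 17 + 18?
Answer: -157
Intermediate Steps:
v = 35
N(o, a) = -35 (N(o, a) = -1*35 = -35)
s = -192 (s = -12*(12 + 4) = -12*16 = -192)
s - N(c(3), -34) = -192 - 1*(-35) = -192 + 35 = -157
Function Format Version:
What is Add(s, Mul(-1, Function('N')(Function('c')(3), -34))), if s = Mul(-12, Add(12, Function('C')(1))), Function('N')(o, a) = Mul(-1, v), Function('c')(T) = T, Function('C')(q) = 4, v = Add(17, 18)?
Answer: -157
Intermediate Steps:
v = 35
Function('N')(o, a) = -35 (Function('N')(o, a) = Mul(-1, 35) = -35)
s = -192 (s = Mul(-12, Add(12, 4)) = Mul(-12, 16) = -192)
Add(s, Mul(-1, Function('N')(Function('c')(3), -34))) = Add(-192, Mul(-1, -35)) = Add(-192, 35) = -157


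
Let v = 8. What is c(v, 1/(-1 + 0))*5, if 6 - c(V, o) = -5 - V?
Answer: 95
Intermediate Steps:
c(V, o) = 11 + V (c(V, o) = 6 - (-5 - V) = 6 + (5 + V) = 11 + V)
c(v, 1/(-1 + 0))*5 = (11 + 8)*5 = 19*5 = 95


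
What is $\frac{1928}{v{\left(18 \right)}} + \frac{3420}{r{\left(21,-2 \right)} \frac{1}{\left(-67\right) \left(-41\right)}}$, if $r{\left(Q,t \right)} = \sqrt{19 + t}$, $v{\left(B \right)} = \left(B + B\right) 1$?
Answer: $\frac{482}{9} + \frac{9394740 \sqrt{17}}{17} \approx 2.2786 \cdot 10^{6}$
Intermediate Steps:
$v{\left(B \right)} = 2 B$ ($v{\left(B \right)} = 2 B 1 = 2 B$)
$\frac{1928}{v{\left(18 \right)}} + \frac{3420}{r{\left(21,-2 \right)} \frac{1}{\left(-67\right) \left(-41\right)}} = \frac{1928}{2 \cdot 18} + \frac{3420}{\sqrt{19 - 2} \frac{1}{\left(-67\right) \left(-41\right)}} = \frac{1928}{36} + \frac{3420}{\sqrt{17} \cdot \frac{1}{2747}} = 1928 \cdot \frac{1}{36} + \frac{3420}{\sqrt{17} \cdot \frac{1}{2747}} = \frac{482}{9} + \frac{3420}{\frac{1}{2747} \sqrt{17}} = \frac{482}{9} + 3420 \frac{2747 \sqrt{17}}{17} = \frac{482}{9} + \frac{9394740 \sqrt{17}}{17}$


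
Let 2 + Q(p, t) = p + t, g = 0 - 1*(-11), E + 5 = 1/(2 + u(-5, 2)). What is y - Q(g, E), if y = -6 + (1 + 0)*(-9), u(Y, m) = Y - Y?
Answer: -39/2 ≈ -19.500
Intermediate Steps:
u(Y, m) = 0
y = -15 (y = -6 + 1*(-9) = -6 - 9 = -15)
E = -9/2 (E = -5 + 1/(2 + 0) = -5 + 1/2 = -5 + ½ = -9/2 ≈ -4.5000)
g = 11 (g = 0 + 11 = 11)
Q(p, t) = -2 + p + t (Q(p, t) = -2 + (p + t) = -2 + p + t)
y - Q(g, E) = -15 - (-2 + 11 - 9/2) = -15 - 1*9/2 = -15 - 9/2 = -39/2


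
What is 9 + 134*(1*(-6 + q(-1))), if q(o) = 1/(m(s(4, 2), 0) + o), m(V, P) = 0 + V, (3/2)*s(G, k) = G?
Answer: -3573/5 ≈ -714.60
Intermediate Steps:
s(G, k) = 2*G/3
m(V, P) = V
q(o) = 1/(8/3 + o) (q(o) = 1/((2/3)*4 + o) = 1/(8/3 + o))
9 + 134*(1*(-6 + q(-1))) = 9 + 134*(1*(-6 + 3/(8 + 3*(-1)))) = 9 + 134*(1*(-6 + 3/(8 - 3))) = 9 + 134*(1*(-6 + 3/5)) = 9 + 134*(1*(-27/5)) = 9 + 134*(-27/5) = 9 - 3618/5 = -3573/5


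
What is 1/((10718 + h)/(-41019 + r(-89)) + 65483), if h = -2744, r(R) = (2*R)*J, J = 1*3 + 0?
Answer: 4617/302334125 ≈ 1.5271e-5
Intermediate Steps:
J = 3 (J = 3 + 0 = 3)
r(R) = 6*R (r(R) = (2*R)*3 = 6*R)
1/((10718 + h)/(-41019 + r(-89)) + 65483) = 1/((10718 - 2744)/(-41019 + 6*(-89)) + 65483) = 1/(7974/(-41019 - 534) + 65483) = 1/(7974/(-41553) + 65483) = 1/(7974*(-1/41553) + 65483) = 1/(-886/4617 + 65483) = 1/(302334125/4617) = 4617/302334125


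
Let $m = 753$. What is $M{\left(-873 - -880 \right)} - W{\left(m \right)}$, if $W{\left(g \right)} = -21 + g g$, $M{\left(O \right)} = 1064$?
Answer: $-565924$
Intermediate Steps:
$W{\left(g \right)} = -21 + g^{2}$
$M{\left(-873 - -880 \right)} - W{\left(m \right)} = 1064 - \left(-21 + 753^{2}\right) = 1064 - \left(-21 + 567009\right) = 1064 - 566988 = -565924$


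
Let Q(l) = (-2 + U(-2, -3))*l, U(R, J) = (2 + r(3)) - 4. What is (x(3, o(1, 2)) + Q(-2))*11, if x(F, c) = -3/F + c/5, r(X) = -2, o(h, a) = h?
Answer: 616/5 ≈ 123.20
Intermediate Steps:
x(F, c) = -3/F + c/5 (x(F, c) = -3/F + c*(⅕) = -3/F + c/5)
U(R, J) = -4 (U(R, J) = (2 - 2) - 4 = 0 - 4 = -4)
Q(l) = -6*l (Q(l) = (-2 - 4)*l = -6*l)
(x(3, o(1, 2)) + Q(-2))*11 = ((-3/3 + (⅕)*1) - 6*(-2))*11 = ((-3*⅓ + ⅕) + 12)*11 = ((-1 + ⅕) + 12)*11 = (-⅘ + 12)*11 = (56/5)*11 = 616/5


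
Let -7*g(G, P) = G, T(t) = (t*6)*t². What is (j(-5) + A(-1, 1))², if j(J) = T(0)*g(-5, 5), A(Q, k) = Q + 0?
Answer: 1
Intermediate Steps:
T(t) = 6*t³ (T(t) = (6*t)*t² = 6*t³)
g(G, P) = -G/7
A(Q, k) = Q
j(J) = 0 (j(J) = (6*0³)*(-⅐*(-5)) = (6*0)*(5/7) = 0*(5/7) = 0)
(j(-5) + A(-1, 1))² = (0 - 1)² = (-1)² = 1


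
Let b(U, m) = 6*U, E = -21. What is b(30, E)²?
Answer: 32400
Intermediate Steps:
b(30, E)² = (6*30)² = 180² = 32400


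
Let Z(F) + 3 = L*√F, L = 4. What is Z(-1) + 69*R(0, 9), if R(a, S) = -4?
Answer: -279 + 4*I ≈ -279.0 + 4.0*I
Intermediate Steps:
Z(F) = -3 + 4*√F
Z(-1) + 69*R(0, 9) = (-3 + 4*√(-1)) + 69*(-4) = (-3 + 4*I) - 276 = -279 + 4*I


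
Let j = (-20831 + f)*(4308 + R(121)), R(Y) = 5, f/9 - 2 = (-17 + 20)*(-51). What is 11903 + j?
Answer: -95693567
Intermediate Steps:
f = -1359 (f = 18 + 9*((-17 + 20)*(-51)) = 18 + 9*(3*(-51)) = 18 + 9*(-153) = 18 - 1377 = -1359)
j = -95705470 (j = (-20831 - 1359)*(4308 + 5) = -22190*4313 = -95705470)
11903 + j = 11903 - 95705470 = -95693567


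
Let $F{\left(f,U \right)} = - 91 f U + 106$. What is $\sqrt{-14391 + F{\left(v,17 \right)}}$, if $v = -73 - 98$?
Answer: $2 \sqrt{62563} \approx 500.25$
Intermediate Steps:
$v = -171$
$F{\left(f,U \right)} = 106 - 91 U f$ ($F{\left(f,U \right)} = - 91 U f + 106 = 106 - 91 U f$)
$\sqrt{-14391 + F{\left(v,17 \right)}} = \sqrt{-14391 - \left(-106 + 1547 \left(-171\right)\right)} = \sqrt{-14391 + \left(106 + 264537\right)} = \sqrt{-14391 + 264643} = \sqrt{250252} = 2 \sqrt{62563}$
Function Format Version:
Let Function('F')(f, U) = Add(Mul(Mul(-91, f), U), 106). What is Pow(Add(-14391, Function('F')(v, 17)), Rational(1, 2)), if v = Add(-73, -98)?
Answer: Mul(2, Pow(62563, Rational(1, 2))) ≈ 500.25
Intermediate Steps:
v = -171
Function('F')(f, U) = Add(106, Mul(-91, U, f)) (Function('F')(f, U) = Add(Mul(-91, U, f), 106) = Add(106, Mul(-91, U, f)))
Pow(Add(-14391, Function('F')(v, 17)), Rational(1, 2)) = Pow(Add(-14391, Add(106, Mul(-91, 17, -171))), Rational(1, 2)) = Pow(Add(-14391, Add(106, 264537)), Rational(1, 2)) = Pow(Add(-14391, 264643), Rational(1, 2)) = Pow(250252, Rational(1, 2)) = Mul(2, Pow(62563, Rational(1, 2)))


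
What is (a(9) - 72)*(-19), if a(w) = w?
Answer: 1197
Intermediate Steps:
(a(9) - 72)*(-19) = (9 - 72)*(-19) = -63*(-19) = 1197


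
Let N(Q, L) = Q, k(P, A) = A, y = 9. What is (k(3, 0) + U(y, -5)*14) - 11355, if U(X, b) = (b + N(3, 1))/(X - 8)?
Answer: -11383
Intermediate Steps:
U(X, b) = (3 + b)/(-8 + X) (U(X, b) = (b + 3)/(X - 8) = (3 + b)/(-8 + X))
(k(3, 0) + U(y, -5)*14) - 11355 = (0 + ((3 - 5)/(-8 + 9))*14) - 11355 = (0 + (-2/1)*14) - 11355 = (0 + (1*(-2))*14) - 11355 = (0 - 2*14) - 11355 = (0 - 28) - 11355 = -28 - 11355 = -11383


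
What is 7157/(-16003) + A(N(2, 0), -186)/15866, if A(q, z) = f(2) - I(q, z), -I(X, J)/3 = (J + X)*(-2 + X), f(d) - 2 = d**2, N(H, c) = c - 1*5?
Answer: -49268911/253903598 ≈ -0.19405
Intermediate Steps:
N(H, c) = -5 + c (N(H, c) = c - 5 = -5 + c)
f(d) = 2 + d**2
I(X, J) = -3*(-2 + X)*(J + X) (I(X, J) = -3*(J + X)*(-2 + X) = -3*(-2 + X)*(J + X))
A(q, z) = 6 - 6*q - 6*z + 3*q**2 + 3*q*z (A(q, z) = (2 + 2**2) - (-3*q**2 + 6*z + 6*q - 3*z*q) = (2 + 4) - (-3*q**2 + 6*z + 6*q - 3*q*z) = 6 - (-3*q**2 + 6*q + 6*z - 3*q*z) = 6 + (-6*q - 6*z + 3*q**2 + 3*q*z) = 6 - 6*q - 6*z + 3*q**2 + 3*q*z)
7157/(-16003) + A(N(2, 0), -186)/15866 = 7157/(-16003) + (6 - 6*(-5 + 0) - 6*(-186) + 3*(-5 + 0)**2 + 3*(-5 + 0)*(-186))/15866 = 7157*(-1/16003) + (6 - 6*(-5) + 1116 + 3*(-5)**2 + 3*(-5)*(-186))*(1/15866) = -7157/16003 + (6 + 30 + 1116 + 3*25 + 2790)*(1/15866) = -7157/16003 + (6 + 30 + 1116 + 75 + 2790)*(1/15866) = -7157/16003 + 4017*(1/15866) = -7157/16003 + 4017/15866 = -49268911/253903598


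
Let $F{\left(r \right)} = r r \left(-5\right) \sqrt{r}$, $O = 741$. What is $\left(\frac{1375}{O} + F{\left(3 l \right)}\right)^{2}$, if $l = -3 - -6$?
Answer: $\frac{808093123600}{549081} \approx 1.4717 \cdot 10^{6}$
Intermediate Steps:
$l = 3$ ($l = -3 + 6 = 3$)
$F{\left(r \right)} = - 5 r^{\frac{5}{2}}$ ($F{\left(r \right)} = r^{2} \left(-5\right) \sqrt{r} = - 5 r^{2} \sqrt{r} = - 5 r^{\frac{5}{2}}$)
$\left(\frac{1375}{O} + F{\left(3 l \right)}\right)^{2} = \left(\frac{1375}{741} - 5 \left(3 \cdot 3\right)^{\frac{5}{2}}\right)^{2} = \left(1375 \cdot \frac{1}{741} - 5 \cdot 9^{\frac{5}{2}}\right)^{2} = \left(\frac{1375}{741} - 1215\right)^{2} = \left(- \frac{898940}{741}\right)^{2} = \frac{808093123600}{549081}$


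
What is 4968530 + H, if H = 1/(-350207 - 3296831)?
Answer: 18120417714139/3647038 ≈ 4.9685e+6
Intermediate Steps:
H = -1/3647038 (H = 1/(-3647038) = -1/3647038 ≈ -2.7419e-7)
4968530 + H = 4968530 - 1/3647038 = 18120417714139/3647038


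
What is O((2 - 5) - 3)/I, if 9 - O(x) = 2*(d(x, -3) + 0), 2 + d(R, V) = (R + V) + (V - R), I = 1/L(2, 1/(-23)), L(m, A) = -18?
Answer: -450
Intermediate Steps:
I = -1/18 (I = 1/(-18) = -1/18 ≈ -0.055556)
d(R, V) = -2 + 2*V (d(R, V) = -2 + ((R + V) + (V - R)) = -2 + 2*V)
O(x) = 25 (O(x) = 9 - 2*((-2 + 2*(-3)) + 0) = 9 - 2*((-2 - 6) + 0) = 9 - 2*(-8 + 0) = 9 - 2*(-8) = 9 - 1*(-16) = 9 + 16 = 25)
O((2 - 5) - 3)/I = 25/(-1/18) = 25*(-18) = -450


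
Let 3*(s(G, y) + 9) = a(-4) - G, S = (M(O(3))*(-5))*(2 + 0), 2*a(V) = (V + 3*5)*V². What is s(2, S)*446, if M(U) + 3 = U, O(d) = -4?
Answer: 26314/3 ≈ 8771.3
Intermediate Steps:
a(V) = V²*(15 + V)/2 (a(V) = ((V + 3*5)*V²)/2 = ((V + 15)*V²)/2 = ((15 + V)*V²)/2 = (V²*(15 + V))/2 = V²*(15 + V)/2)
M(U) = -3 + U
S = 70 (S = ((-3 - 4)*(-5))*(2 + 0) = -7*(-5)*2 = 35*2 = 70)
s(G, y) = 61/3 - G/3 (s(G, y) = -9 + ((½)*(-4)²*(15 - 4) - G)/3 = -9 + ((½)*16*11 - G)/3 = -9 + (88 - G)/3 = -9 + (88/3 - G/3) = 61/3 - G/3)
s(2, S)*446 = (61/3 - ⅓*2)*446 = (61/3 - ⅔)*446 = (59/3)*446 = 26314/3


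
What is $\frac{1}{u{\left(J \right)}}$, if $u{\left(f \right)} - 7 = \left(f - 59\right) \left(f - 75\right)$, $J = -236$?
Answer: $\frac{1}{91752} \approx 1.0899 \cdot 10^{-5}$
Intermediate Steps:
$u{\left(f \right)} = 7 + \left(-75 + f\right) \left(-59 + f\right)$ ($u{\left(f \right)} = 7 + \left(f - 59\right) \left(f - 75\right) = 7 + \left(-59 + f\right) \left(-75 + f\right) = 7 + \left(-75 + f\right) \left(-59 + f\right)$)
$\frac{1}{u{\left(J \right)}} = \frac{1}{4432 + \left(-236\right)^{2} - -31624} = \frac{1}{4432 + 55696 + 31624} = \frac{1}{91752}$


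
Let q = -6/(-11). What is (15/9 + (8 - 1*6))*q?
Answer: 2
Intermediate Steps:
q = 6/11 (q = -6*(-1/11) = 6/11 ≈ 0.54545)
(15/9 + (8 - 1*6))*q = (15/9 + (8 - 1*6))*(6/11) = (15*(1/9) + (8 - 6))*(6/11) = (5/3 + 2)*(6/11) = (11/3)*(6/11) = 2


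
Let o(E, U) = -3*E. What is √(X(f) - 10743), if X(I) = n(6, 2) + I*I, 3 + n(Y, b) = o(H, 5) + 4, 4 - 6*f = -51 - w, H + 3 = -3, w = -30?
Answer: I*√385439/6 ≈ 103.47*I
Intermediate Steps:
H = -6 (H = -3 - 3 = -6)
f = 25/6 (f = ⅔ - (-51 - 1*(-30))/6 = ⅔ - (-51 + 30)/6 = ⅔ - ⅙*(-21) = ⅔ + 7/2 = 25/6 ≈ 4.1667)
n(Y, b) = 19 (n(Y, b) = -3 + (-3*(-6) + 4) = -3 + (18 + 4) = -3 + 22 = 19)
X(I) = 19 + I² (X(I) = 19 + I*I = 19 + I²)
√(X(f) - 10743) = √((19 + (25/6)²) - 10743) = √((19 + 625/36) - 10743) = √(1309/36 - 10743) = √(-385439/36) = I*√385439/6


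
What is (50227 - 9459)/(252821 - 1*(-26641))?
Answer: 20384/139731 ≈ 0.14588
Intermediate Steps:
(50227 - 9459)/(252821 - 1*(-26641)) = 40768/(252821 + 26641) = 40768/279462 = 40768*(1/279462) = 20384/139731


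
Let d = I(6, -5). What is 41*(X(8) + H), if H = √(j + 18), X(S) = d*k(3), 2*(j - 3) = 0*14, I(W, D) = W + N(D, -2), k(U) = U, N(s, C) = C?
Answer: 492 + 41*√21 ≈ 679.89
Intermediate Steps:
I(W, D) = -2 + W (I(W, D) = W - 2 = -2 + W)
d = 4 (d = -2 + 6 = 4)
j = 3 (j = 3 + (0*14)/2 = 3 + (½)*0 = 3 + 0 = 3)
X(S) = 12 (X(S) = 4*3 = 12)
H = √21 (H = √(3 + 18) = √21 ≈ 4.5826)
41*(X(8) + H) = 41*(12 + √21) = 492 + 41*√21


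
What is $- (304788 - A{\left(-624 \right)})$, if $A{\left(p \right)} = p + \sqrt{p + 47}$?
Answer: $-305412 + i \sqrt{577} \approx -3.0541 \cdot 10^{5} + 24.021 i$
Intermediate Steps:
$A{\left(p \right)} = p + \sqrt{47 + p}$
$- (304788 - A{\left(-624 \right)}) = - (304788 - \left(-624 + \sqrt{47 - 624}\right)) = - (304788 - \left(-624 + \sqrt{-577}\right)) = - (304788 - \left(-624 + i \sqrt{577}\right)) = - (304788 + \left(624 - i \sqrt{577}\right)) = - (305412 - i \sqrt{577}) = -305412 + i \sqrt{577}$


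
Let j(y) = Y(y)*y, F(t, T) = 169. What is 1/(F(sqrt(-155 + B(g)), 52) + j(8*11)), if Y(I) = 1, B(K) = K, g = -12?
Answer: 1/257 ≈ 0.0038911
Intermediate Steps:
j(y) = y (j(y) = 1*y = y)
1/(F(sqrt(-155 + B(g)), 52) + j(8*11)) = 1/(169 + 8*11) = 1/(169 + 88) = 1/257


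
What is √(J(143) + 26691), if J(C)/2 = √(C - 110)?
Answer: √(26691 + 2*√33) ≈ 163.41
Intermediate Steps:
J(C) = 2*√(-110 + C) (J(C) = 2*√(C - 110) = 2*√(-110 + C))
√(J(143) + 26691) = √(2*√(-110 + 143) + 26691) = √(2*√33 + 26691) = √(26691 + 2*√33)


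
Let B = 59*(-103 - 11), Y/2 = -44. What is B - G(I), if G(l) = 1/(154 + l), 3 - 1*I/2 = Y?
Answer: -2259937/336 ≈ -6726.0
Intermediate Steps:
Y = -88 (Y = 2*(-44) = -88)
I = 182 (I = 6 - 2*(-88) = 6 + 176 = 182)
B = -6726 (B = 59*(-114) = -6726)
B - G(I) = -6726 - 1/(154 + 182) = -6726 - 1/336 = -2259937/336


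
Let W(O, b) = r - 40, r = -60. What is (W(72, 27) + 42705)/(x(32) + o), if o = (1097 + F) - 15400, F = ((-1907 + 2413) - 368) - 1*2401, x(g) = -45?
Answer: -42605/16611 ≈ -2.5649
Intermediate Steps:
F = -2263 (F = (506 - 368) - 2401 = 138 - 2401 = -2263)
W(O, b) = -100 (W(O, b) = -60 - 40 = -100)
o = -16566 (o = (1097 - 2263) - 15400 = -1166 - 15400 = -16566)
(W(72, 27) + 42705)/(x(32) + o) = (-100 + 42705)/(-45 - 16566) = 42605/(-16611) = 42605*(-1/16611) = -42605/16611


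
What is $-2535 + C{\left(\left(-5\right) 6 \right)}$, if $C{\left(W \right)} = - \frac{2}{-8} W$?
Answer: $- \frac{5085}{2} \approx -2542.5$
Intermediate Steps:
$C{\left(W \right)} = \frac{W}{4}$ ($C{\left(W \right)} = \left(-2\right) \left(- \frac{1}{8}\right) W = \frac{W}{4}$)
$-2535 + C{\left(\left(-5\right) 6 \right)} = -2535 + \frac{\left(-5\right) 6}{4} = -2535 + \frac{1}{4} \left(-30\right) = -2535 - \frac{15}{2} = - \frac{5085}{2}$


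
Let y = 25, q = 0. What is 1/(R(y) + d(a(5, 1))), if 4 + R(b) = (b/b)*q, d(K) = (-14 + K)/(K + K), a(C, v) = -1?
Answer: 2/7 ≈ 0.28571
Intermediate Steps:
d(K) = (-14 + K)/(2*K) (d(K) = (-14 + K)/((2*K)) = (-14 + K)*(1/(2*K)) = (-14 + K)/(2*K))
R(b) = -4 (R(b) = -4 + (b/b)*0 = -4 + 1*0 = -4 + 0 = -4)
1/(R(y) + d(a(5, 1))) = 1/(-4 + (1/2)*(-14 - 1)/(-1)) = 1/(-4 + (1/2)*(-1)*(-15)) = 1/(-4 + 15/2) = 1/(7/2) = 2/7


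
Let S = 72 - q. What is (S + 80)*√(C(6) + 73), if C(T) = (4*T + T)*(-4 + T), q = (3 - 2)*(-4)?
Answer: 156*√133 ≈ 1799.1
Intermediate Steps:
q = -4 (q = 1*(-4) = -4)
S = 76 (S = 72 - 1*(-4) = 72 + 4 = 76)
C(T) = 5*T*(-4 + T) (C(T) = (5*T)*(-4 + T) = 5*T*(-4 + T))
(S + 80)*√(C(6) + 73) = (76 + 80)*√(5*6*(-4 + 6) + 73) = 156*√(5*6*2 + 73) = 156*√(60 + 73) = 156*√133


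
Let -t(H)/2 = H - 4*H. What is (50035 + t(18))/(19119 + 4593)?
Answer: 50143/23712 ≈ 2.1147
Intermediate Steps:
t(H) = 6*H (t(H) = -2*(H - 4*H) = -(-6)*H = 6*H)
(50035 + t(18))/(19119 + 4593) = (50035 + 6*18)/(19119 + 4593) = (50035 + 108)/23712 = 50143*(1/23712) = 50143/23712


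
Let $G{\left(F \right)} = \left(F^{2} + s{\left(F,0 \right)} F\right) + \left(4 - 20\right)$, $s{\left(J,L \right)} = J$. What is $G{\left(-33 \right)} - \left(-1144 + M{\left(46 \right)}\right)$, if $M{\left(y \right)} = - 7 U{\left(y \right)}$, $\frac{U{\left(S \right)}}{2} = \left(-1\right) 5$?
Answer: $3236$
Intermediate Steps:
$U{\left(S \right)} = -10$ ($U{\left(S \right)} = 2 \left(\left(-1\right) 5\right) = 2 \left(-5\right) = -10$)
$G{\left(F \right)} = -16 + 2 F^{2}$ ($G{\left(F \right)} = \left(F^{2} + F F\right) + \left(4 - 20\right) = \left(F^{2} + F^{2}\right) - 16 = 2 F^{2} - 16 = -16 + 2 F^{2}$)
$M{\left(y \right)} = 70$ ($M{\left(y \right)} = \left(-7\right) \left(-10\right) = 70$)
$G{\left(-33 \right)} - \left(-1144 + M{\left(46 \right)}\right) = \left(-16 + 2 \left(-33\right)^{2}\right) + \left(\left(1058 - -86\right) - 70\right) = \left(-16 + 2 \cdot 1089\right) + \left(\left(1058 + 86\right) - 70\right) = \left(-16 + 2178\right) + \left(1144 - 70\right) = 2162 + 1074 = 3236$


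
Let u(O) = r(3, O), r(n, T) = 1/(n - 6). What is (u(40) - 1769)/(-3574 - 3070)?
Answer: 1327/4983 ≈ 0.26631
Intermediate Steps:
r(n, T) = 1/(-6 + n)
u(O) = -⅓ (u(O) = 1/(-6 + 3) = 1/(-3) = -⅓)
(u(40) - 1769)/(-3574 - 3070) = (-⅓ - 1769)/(-3574 - 3070) = -5308/3/(-6644) = -5308/3*(-1/6644) = 1327/4983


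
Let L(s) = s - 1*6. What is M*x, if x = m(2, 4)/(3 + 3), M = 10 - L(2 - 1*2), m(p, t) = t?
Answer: 32/3 ≈ 10.667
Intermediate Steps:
L(s) = -6 + s (L(s) = s - 6 = -6 + s)
M = 16 (M = 10 - (-6 + (2 - 1*2)) = 10 - (-6 + (2 - 2)) = 10 - (-6 + 0) = 10 - 1*(-6) = 10 + 6 = 16)
x = 2/3 (x = 4/(3 + 3) = 4/6 = 4*(1/6) = 2/3 ≈ 0.66667)
M*x = 16*(2/3) = 32/3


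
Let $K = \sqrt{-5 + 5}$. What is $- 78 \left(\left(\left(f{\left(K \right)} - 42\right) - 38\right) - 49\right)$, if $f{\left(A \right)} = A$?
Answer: $10062$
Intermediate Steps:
$K = 0$ ($K = \sqrt{0} = 0$)
$- 78 \left(\left(\left(f{\left(K \right)} - 42\right) - 38\right) - 49\right) = - 78 \left(\left(\left(0 - 42\right) - 38\right) - 49\right) = - 78 \left(\left(-42 - 38\right) - 49\right) = - 78 \left(-80 - 49\right) = \left(-78\right) \left(-129\right) = 10062$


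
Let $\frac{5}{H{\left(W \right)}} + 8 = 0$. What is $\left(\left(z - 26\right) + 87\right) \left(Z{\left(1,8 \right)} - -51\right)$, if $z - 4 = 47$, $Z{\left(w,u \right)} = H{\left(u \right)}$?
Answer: $5642$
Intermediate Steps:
$H{\left(W \right)} = - \frac{5}{8}$ ($H{\left(W \right)} = \frac{5}{-8 + 0} = \frac{5}{-8} = 5 \left(- \frac{1}{8}\right) = - \frac{5}{8}$)
$Z{\left(w,u \right)} = - \frac{5}{8}$
$z = 51$ ($z = 4 + 47 = 51$)
$\left(\left(z - 26\right) + 87\right) \left(Z{\left(1,8 \right)} - -51\right) = \left(\left(51 - 26\right) + 87\right) \left(- \frac{5}{8} - -51\right) = \left(25 + 87\right) \left(- \frac{5}{8} + 51\right) = 112 \cdot \frac{403}{8} = 5642$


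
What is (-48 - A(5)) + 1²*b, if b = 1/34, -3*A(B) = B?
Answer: -4723/102 ≈ -46.304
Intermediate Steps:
A(B) = -B/3
b = 1/34 ≈ 0.029412
(-48 - A(5)) + 1²*b = (-48 - (-1)*5/3) + 1²*(1/34) = (-48 - 1*(-5/3)) + 1*(1/34) = (-48 + 5/3) + 1/34 = -139/3 + 1/34 = -4723/102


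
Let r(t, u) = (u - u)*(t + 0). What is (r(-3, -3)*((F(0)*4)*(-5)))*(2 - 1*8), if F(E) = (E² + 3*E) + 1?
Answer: 0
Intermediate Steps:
F(E) = 1 + E² + 3*E
r(t, u) = 0 (r(t, u) = 0*t = 0)
(r(-3, -3)*((F(0)*4)*(-5)))*(2 - 1*8) = (0*(((1 + 0² + 3*0)*4)*(-5)))*(2 - 1*8) = (0*(((1 + 0 + 0)*4)*(-5)))*(2 - 8) = (0*((1*4)*(-5)))*(-6) = (0*(4*(-5)))*(-6) = (0*(-20))*(-6) = 0*(-6) = 0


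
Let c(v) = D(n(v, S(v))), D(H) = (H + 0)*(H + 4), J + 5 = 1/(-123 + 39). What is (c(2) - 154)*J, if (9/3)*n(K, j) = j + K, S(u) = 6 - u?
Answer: 29891/42 ≈ 711.69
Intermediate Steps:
n(K, j) = K/3 + j/3 (n(K, j) = (j + K)/3 = (K + j)/3 = K/3 + j/3)
J = -421/84 (J = -5 + 1/(-123 + 39) = -5 + 1/(-84) = -5 - 1/84 = -421/84 ≈ -5.0119)
D(H) = H*(4 + H)
c(v) = 12 (c(v) = (v/3 + (6 - v)/3)*(4 + (v/3 + (6 - v)/3)) = (v/3 + (2 - v/3))*(4 + (v/3 + (2 - v/3))) = 2*(4 + 2) = 2*6 = 12)
(c(2) - 154)*J = (12 - 154)*(-421/84) = -142*(-421/84) = 29891/42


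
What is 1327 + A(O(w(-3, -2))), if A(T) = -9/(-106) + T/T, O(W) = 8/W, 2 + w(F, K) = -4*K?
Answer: 140777/106 ≈ 1328.1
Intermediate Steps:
w(F, K) = -2 - 4*K
A(T) = 115/106 (A(T) = -9*(-1/106) + 1 = 9/106 + 1 = 115/106)
1327 + A(O(w(-3, -2))) = 1327 + 115/106 = 140777/106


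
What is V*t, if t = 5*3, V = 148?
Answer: 2220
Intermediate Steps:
t = 15
V*t = 148*15 = 2220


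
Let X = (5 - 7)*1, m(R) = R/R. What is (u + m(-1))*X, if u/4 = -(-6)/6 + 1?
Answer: -18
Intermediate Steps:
m(R) = 1
X = -2 (X = -2*1 = -2)
u = 8 (u = 4*(-(-6)/6 + 1) = 4*(-6*(-⅙) + 1) = 4*(1 + 1) = 4*2 = 8)
(u + m(-1))*X = (8 + 1)*(-2) = 9*(-2) = -18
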